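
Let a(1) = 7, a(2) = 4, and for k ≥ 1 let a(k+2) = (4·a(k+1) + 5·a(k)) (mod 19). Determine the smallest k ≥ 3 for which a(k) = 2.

a(1) = 7, a(2) = 4, a(3) = 13, a(4) = 15, a(5) = 11, a(6) = 5, a(7) = 18, a(8) = 2, a(9) = 3, a(10) = 3, a(11) = 8, a(12) = 9, a(13) = 0, a(14) = 7, a(15) = 9, a(16) = 14, a(17) = 6, a(18) = 18, a(19) = 7, a(20) = 4.
Since (a(19), a(20)) = (a(1), a(2)) = (7, 4) (two consecutive terms determine the rest), the sequence is periodic with period 18.
The value 2 first appears (with k ≥ 3) at a(8).

8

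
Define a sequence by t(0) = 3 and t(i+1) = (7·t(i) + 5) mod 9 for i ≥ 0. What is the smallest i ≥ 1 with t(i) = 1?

8

Listing terms: t(0) = 3,  t(1) = 8,  t(2) = 7,  t(3) = 0,  t(4) = 5,  t(5) = 4,  t(6) = 6,  t(7) = 2,  t(8) = 1,  t(9) = 3.
Since t(9) = t(0) = 3, the sequence is periodic with period 9.
The value 1 first appears (with i ≥ 1) at t(8).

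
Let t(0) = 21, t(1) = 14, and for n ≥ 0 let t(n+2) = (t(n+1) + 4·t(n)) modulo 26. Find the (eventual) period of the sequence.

12

Listing terms: t(0) = 21; t(1) = 14; t(2) = 20; t(3) = 24; t(4) = 0; t(5) = 18; t(6) = 18; t(7) = 12; t(8) = 6; t(9) = 2; t(10) = 0; t(11) = 8; t(12) = 8; t(13) = 14; t(14) = 20.
Since (t(13), t(14)) = (t(1), t(2)) = (14, 20) (two consecutive terms determine the rest), the sequence is eventually periodic: after a pre-period of length 1 it cycles with period 12.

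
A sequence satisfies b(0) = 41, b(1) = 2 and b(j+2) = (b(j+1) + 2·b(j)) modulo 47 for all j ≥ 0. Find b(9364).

We have b(0) = 41; b(1) = 2; b(2) = 37; b(3) = 41; b(4) = 21; b(5) = 9; b(6) = 4; b(7) = 22; b(8) = 30; b(9) = 27; b(10) = 40; b(11) = 0; b(12) = 33; b(13) = 33; b(14) = 5; b(15) = 24; b(16) = 34; b(17) = 35; b(18) = 9; b(19) = 32; b(20) = 3; b(21) = 20; b(22) = 26; b(23) = 19; b(24) = 24; b(25) = 15; b(26) = 16; b(27) = 46; b(28) = 31; b(29) = 29; b(30) = 44; b(31) = 8; b(32) = 2; b(33) = 18; b(34) = 22; b(35) = 11; b(36) = 8; b(37) = 30; b(38) = 46; b(39) = 12; b(40) = 10; b(41) = 34; b(42) = 7; b(43) = 28; b(44) = 42; b(45) = 4; b(46) = 41; b(47) = 2.
Since (b(46), b(47)) = (b(0), b(1)) = (41, 2) (two consecutive terms determine the rest), the sequence is periodic with period 46.
So b(9364) = b(0 + ((9364-0) mod 46)) = b(26) = 16.

16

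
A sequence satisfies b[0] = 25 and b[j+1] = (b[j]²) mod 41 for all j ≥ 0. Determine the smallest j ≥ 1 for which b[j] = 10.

We have b[0] = 25,  b[1] = 10,  b[2] = 18,  b[3] = 37,  b[4] = 16,  b[5] = 10.
Since b[5] = b[1] = 10, the sequence is eventually periodic: after a pre-period of length 1 it cycles with period 4.
The value 10 first appears (with j ≥ 1) at b[1].

1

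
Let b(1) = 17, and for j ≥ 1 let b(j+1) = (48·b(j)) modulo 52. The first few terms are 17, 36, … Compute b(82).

We have b(1) = 17, b(2) = 36, b(3) = 12, b(4) = 4, b(5) = 36.
Since b(5) = b(2) = 36, the sequence is eventually periodic: after a pre-period of length 1 it cycles with period 3.
For j ≥ 2, b(j) depends only on (j - 2) mod 3. (82 - 2) mod 3 = 2, so b(82) = b(4) = 4.

4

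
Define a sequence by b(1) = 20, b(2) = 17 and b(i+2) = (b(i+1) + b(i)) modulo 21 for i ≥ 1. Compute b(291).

16

b(1) = 20, b(2) = 17, b(3) = 16, b(4) = 12, b(5) = 7, b(6) = 19, b(7) = 5, b(8) = 3, b(9) = 8, b(10) = 11, b(11) = 19, b(12) = 9, b(13) = 7, b(14) = 16, b(15) = 2, b(16) = 18, b(17) = 20, b(18) = 17.
The sequence repeats with period 16.
(291 - 1) mod 16 = 2, so b(291) = b(3) = 16.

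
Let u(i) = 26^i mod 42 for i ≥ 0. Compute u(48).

u(0) = 1, u(1) = 26, u(2) = 4, u(3) = 20, u(4) = 16, u(5) = 38, u(6) = 22, u(7) = 26.
Since u(7) = u(1) = 26, the sequence is eventually periodic: after a pre-period of length 1 it cycles with period 6.
For i ≥ 1, u(i) depends only on (i - 1) mod 6. (48 - 1) mod 6 = 5, so u(48) = u(6) = 22.

22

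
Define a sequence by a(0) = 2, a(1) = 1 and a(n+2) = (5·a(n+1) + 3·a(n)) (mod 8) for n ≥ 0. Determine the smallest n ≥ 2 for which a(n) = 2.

3

We have a(0) = 2, a(1) = 1, a(2) = 3, a(3) = 2, a(4) = 3, a(5) = 5, a(6) = 2, a(7) = 1.
Since (a(6), a(7)) = (a(0), a(1)) = (2, 1) (two consecutive terms determine the rest), the sequence is periodic with period 6.
The value 2 first appears (with n ≥ 2) at a(3).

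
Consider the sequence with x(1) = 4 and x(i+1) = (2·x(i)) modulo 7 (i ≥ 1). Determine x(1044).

2

x(1) = 4, x(2) = 1, x(3) = 2, x(4) = 4.
The sequence repeats with period 3.
So x(1044) = x(1 + ((1044-1) mod 3)) = x(3) = 2.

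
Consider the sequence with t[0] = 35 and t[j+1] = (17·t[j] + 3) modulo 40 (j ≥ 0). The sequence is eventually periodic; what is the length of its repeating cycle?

8

Computing terms: t[0] = 35; t[1] = 38; t[2] = 9; t[3] = 36; t[4] = 15; t[5] = 18; t[6] = 29; t[7] = 16; t[8] = 35.
The sequence repeats with period 8.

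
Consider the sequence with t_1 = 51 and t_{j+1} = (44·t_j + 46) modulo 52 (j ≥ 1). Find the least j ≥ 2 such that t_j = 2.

t_1 = 51; t_2 = 2; t_3 = 30; t_4 = 14; t_5 = 38; t_6 = 2.
Since t_6 = t_2 = 2, the sequence is eventually periodic: after a pre-period of length 1 it cycles with period 4.
The value 2 first appears (with j ≥ 2) at t_2.

2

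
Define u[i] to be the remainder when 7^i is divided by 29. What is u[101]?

Computing terms: u[0] = 1, u[1] = 7, u[2] = 20, u[3] = 24, u[4] = 23, u[5] = 16, u[6] = 25, u[7] = 1.
The sequence repeats with period 7.
So u[101] = u[0 + ((101-0) mod 7)] = u[3] = 24.

24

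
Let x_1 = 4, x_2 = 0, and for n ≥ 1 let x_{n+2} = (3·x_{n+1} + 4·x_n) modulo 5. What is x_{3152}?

0

Computing terms: x_1 = 4, x_2 = 0, x_3 = 1, x_4 = 3, x_5 = 3, x_6 = 1, x_7 = 0, x_8 = 4, x_9 = 2, x_{10} = 2, x_{11} = 4, x_{12} = 0.
Since (x_{11}, x_{12}) = (x_1, x_2) = (4, 0) (two consecutive terms determine the rest), the sequence is periodic with period 10.
(3152 - 1) mod 10 = 1, so x_{3152} = x_2 = 0.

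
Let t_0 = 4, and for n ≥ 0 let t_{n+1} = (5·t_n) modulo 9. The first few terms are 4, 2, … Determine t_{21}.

t_0 = 4,  t_1 = 2,  t_2 = 1,  t_3 = 5,  t_4 = 7,  t_5 = 8,  t_6 = 4.
The sequence repeats with period 6.
(21 - 0) mod 6 = 3, so t_{21} = t_3 = 5.

5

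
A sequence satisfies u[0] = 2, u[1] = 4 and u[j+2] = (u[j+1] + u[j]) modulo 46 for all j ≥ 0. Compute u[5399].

Listing terms: u[0] = 2; u[1] = 4; u[2] = 6; u[3] = 10; u[4] = 16; u[5] = 26; u[6] = 42; u[7] = 22; u[8] = 18; u[9] = 40; u[10] = 12; u[11] = 6; u[12] = 18; u[13] = 24; u[14] = 42; u[15] = 20; u[16] = 16; u[17] = 36; u[18] = 6; u[19] = 42; u[20] = 2; u[21] = 44; u[22] = 0; u[23] = 44; u[24] = 44; u[25] = 42; u[26] = 40; u[27] = 36; u[28] = 30; u[29] = 20; u[30] = 4; u[31] = 24; u[32] = 28; u[33] = 6; u[34] = 34; u[35] = 40; u[36] = 28; u[37] = 22; u[38] = 4; u[39] = 26; u[40] = 30; u[41] = 10; u[42] = 40; u[43] = 4; u[44] = 44; u[45] = 2; u[46] = 0; u[47] = 2; u[48] = 2; u[49] = 4.
Since (u[48], u[49]) = (u[0], u[1]) = (2, 4) (two consecutive terms determine the rest), the sequence is periodic with period 48.
(5399 - 0) mod 48 = 23, so u[5399] = u[23] = 44.

44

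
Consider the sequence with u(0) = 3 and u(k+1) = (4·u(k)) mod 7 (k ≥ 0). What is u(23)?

6

Listing terms: u(0) = 3; u(1) = 5; u(2) = 6; u(3) = 3.
The sequence repeats with period 3.
(23 - 0) mod 3 = 2, so u(23) = u(2) = 6.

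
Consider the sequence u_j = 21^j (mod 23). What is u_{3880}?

3

Computing terms: u_1 = 21; u_2 = 4; u_3 = 15; u_4 = 16; u_5 = 14; u_6 = 18; u_7 = 10; u_8 = 3; u_9 = 17; u_{10} = 12; u_{11} = 22; u_{12} = 2; u_{13} = 19; u_{14} = 8; u_{15} = 7; u_{16} = 9; u_{17} = 5; u_{18} = 13; u_{19} = 20; u_{20} = 6; u_{21} = 11; u_{22} = 1; u_{23} = 21.
Since u_{23} = u_1 = 21, the sequence is periodic with period 22.
So u_{3880} = u_{1 + ((3880-1) mod 22)} = u_8 = 3.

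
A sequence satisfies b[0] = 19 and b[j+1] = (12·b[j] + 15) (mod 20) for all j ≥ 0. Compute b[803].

7

Listing terms: b[0] = 19,  b[1] = 3,  b[2] = 11,  b[3] = 7,  b[4] = 19.
Since b[4] = b[0] = 19, the sequence is periodic with period 4.
So b[803] = b[0 + ((803-0) mod 4)] = b[3] = 7.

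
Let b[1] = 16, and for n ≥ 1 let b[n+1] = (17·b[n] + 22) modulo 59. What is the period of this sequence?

29

b[1] = 16, b[2] = 58, b[3] = 5, b[4] = 48, b[5] = 12, b[6] = 49, b[7] = 29, b[8] = 43, b[9] = 45, b[10] = 20, b[11] = 8, b[12] = 40, b[13] = 53, b[14] = 38, b[15] = 19, b[16] = 50, b[17] = 46, b[18] = 37, b[19] = 2, b[20] = 56, b[21] = 30, b[22] = 1, b[23] = 39, b[24] = 36, b[25] = 44, b[26] = 3, b[27] = 14, b[28] = 24, b[29] = 17, b[30] = 16.
Since b[30] = b[1] = 16, the sequence is periodic with period 29.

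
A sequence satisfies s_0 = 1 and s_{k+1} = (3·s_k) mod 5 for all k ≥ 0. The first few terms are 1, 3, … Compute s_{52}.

We have s_0 = 1, s_1 = 3, s_2 = 4, s_3 = 2, s_4 = 1.
The sequence repeats with period 4.
So s_{52} = s_{0 + ((52-0) mod 4)} = s_0 = 1.

1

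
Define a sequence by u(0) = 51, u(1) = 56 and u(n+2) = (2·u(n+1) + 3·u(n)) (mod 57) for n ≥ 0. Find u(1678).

u(0) = 51, u(1) = 56, u(2) = 37, u(3) = 14, u(4) = 25, u(5) = 35, u(6) = 31, u(7) = 53, u(8) = 28, u(9) = 44, u(10) = 1, u(11) = 20, u(12) = 43, u(13) = 32, u(14) = 22, u(15) = 26, u(16) = 4, u(17) = 29, u(18) = 13, u(19) = 56, u(20) = 37.
Since (u(19), u(20)) = (u(1), u(2)) = (56, 37) (two consecutive terms determine the rest), the sequence is eventually periodic: after a pre-period of length 1 it cycles with period 18.
For n ≥ 1, u(n) depends only on (n - 1) mod 18. (1678 - 1) mod 18 = 3, so u(1678) = u(4) = 25.

25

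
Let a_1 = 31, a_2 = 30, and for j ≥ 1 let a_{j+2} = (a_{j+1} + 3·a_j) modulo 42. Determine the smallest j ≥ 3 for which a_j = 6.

17

We have a_1 = 31; a_2 = 30; a_3 = 39; a_4 = 3; a_5 = 36; a_6 = 3; a_7 = 27; a_8 = 36; a_9 = 33; a_{10} = 15; a_{11} = 30; a_{12} = 33; a_{13} = 39; a_{14} = 12; a_{15} = 3; a_{16} = 39; a_{17} = 6; a_{18} = 39; a_{19} = 15; a_{20} = 6; a_{21} = 9; a_{22} = 27; a_{23} = 12; a_{24} = 9; a_{25} = 3; a_{26} = 30; a_{27} = 39.
Since (a_{26}, a_{27}) = (a_2, a_3) = (30, 39) (two consecutive terms determine the rest), the sequence is eventually periodic: after a pre-period of length 1 it cycles with period 24.
The value 6 first appears (with j ≥ 3) at a_{17}.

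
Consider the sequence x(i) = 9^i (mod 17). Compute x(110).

x(1) = 9,  x(2) = 13,  x(3) = 15,  x(4) = 16,  x(5) = 8,  x(6) = 4,  x(7) = 2,  x(8) = 1,  x(9) = 9.
Since x(9) = x(1) = 9, the sequence is periodic with period 8.
(110 - 1) mod 8 = 5, so x(110) = x(6) = 4.

4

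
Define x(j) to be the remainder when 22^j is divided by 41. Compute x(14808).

Computing terms: x(1) = 22,  x(2) = 33,  x(3) = 29,  x(4) = 23,  x(5) = 14,  x(6) = 21,  x(7) = 11,  x(8) = 37,  x(9) = 35,  x(10) = 32,  x(11) = 7,  x(12) = 31,  x(13) = 26,  x(14) = 39,  x(15) = 38,  x(16) = 16,  x(17) = 24,  x(18) = 36,  x(19) = 13,  x(20) = 40,  x(21) = 19,  x(22) = 8,  x(23) = 12,  x(24) = 18,  x(25) = 27,  x(26) = 20,  x(27) = 30,  x(28) = 4,  x(29) = 6,  x(30) = 9,  x(31) = 34,  x(32) = 10,  x(33) = 15,  x(34) = 2,  x(35) = 3,  x(36) = 25,  x(37) = 17,  x(38) = 5,  x(39) = 28,  x(40) = 1,  x(41) = 22.
Since x(41) = x(1) = 22, the sequence is periodic with period 40.
(14808 - 1) mod 40 = 7, so x(14808) = x(8) = 37.

37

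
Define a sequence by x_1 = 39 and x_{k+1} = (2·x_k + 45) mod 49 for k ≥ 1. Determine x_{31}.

Listing terms: x_1 = 39; x_2 = 25; x_3 = 46; x_4 = 39.
The sequence repeats with period 3.
So x_{31} = x_{1 + ((31-1) mod 3)} = x_1 = 39.

39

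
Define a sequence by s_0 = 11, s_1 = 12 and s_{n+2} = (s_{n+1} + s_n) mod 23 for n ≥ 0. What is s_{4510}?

10

s_0 = 11; s_1 = 12; s_2 = 0; s_3 = 12; s_4 = 12; s_5 = 1; s_6 = 13; s_7 = 14; s_8 = 4; s_9 = 18; s_{10} = 22; s_{11} = 17; s_{12} = 16; s_{13} = 10; s_{14} = 3; s_{15} = 13; s_{16} = 16; s_{17} = 6; s_{18} = 22; s_{19} = 5; s_{20} = 4; s_{21} = 9; s_{22} = 13; s_{23} = 22; s_{24} = 12; s_{25} = 11; s_{26} = 0; s_{27} = 11; s_{28} = 11; s_{29} = 22; s_{30} = 10; s_{31} = 9; s_{32} = 19; s_{33} = 5; s_{34} = 1; s_{35} = 6; s_{36} = 7; s_{37} = 13; s_{38} = 20; s_{39} = 10; s_{40} = 7; s_{41} = 17; s_{42} = 1; s_{43} = 18; s_{44} = 19; s_{45} = 14; s_{46} = 10; s_{47} = 1; s_{48} = 11; s_{49} = 12.
The sequence repeats with period 48.
(4510 - 0) mod 48 = 46, so s_{4510} = s_{46} = 10.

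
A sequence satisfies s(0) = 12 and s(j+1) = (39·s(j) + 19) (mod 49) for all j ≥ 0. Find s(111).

Listing terms: s(0) = 12; s(1) = 46; s(2) = 0; s(3) = 19; s(4) = 25; s(5) = 14; s(6) = 26; s(7) = 4; s(8) = 28; s(9) = 33; s(10) = 32; s(11) = 42; s(12) = 40; s(13) = 11; s(14) = 7; s(15) = 47; s(16) = 39; s(17) = 21; s(18) = 5; s(19) = 18; s(20) = 35; s(21) = 12.
The sequence repeats with period 21.
So s(111) = s(0 + ((111-0) mod 21)) = s(6) = 26.

26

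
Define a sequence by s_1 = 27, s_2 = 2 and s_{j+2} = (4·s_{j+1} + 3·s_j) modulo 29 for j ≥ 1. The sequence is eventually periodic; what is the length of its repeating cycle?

28

We have s_1 = 27; s_2 = 2; s_3 = 2; s_4 = 14; s_5 = 4; s_6 = 0; s_7 = 12; s_8 = 19; s_9 = 25; s_{10} = 12; s_{11} = 7; s_{12} = 6; s_{13} = 16; s_{14} = 24; s_{15} = 28; s_{16} = 10; s_{17} = 8; s_{18} = 4; s_{19} = 11; s_{20} = 27; s_{21} = 25; s_{22} = 7; s_{23} = 16; s_{24} = 27; s_{25} = 11; s_{26} = 9; s_{27} = 11; s_{28} = 13; s_{29} = 27; s_{30} = 2.
The sequence repeats with period 28.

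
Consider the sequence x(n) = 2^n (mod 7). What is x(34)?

Computing terms: x(1) = 2, x(2) = 4, x(3) = 1, x(4) = 2.
Since x(4) = x(1) = 2, the sequence is periodic with period 3.
(34 - 1) mod 3 = 0, so x(34) = x(1) = 2.

2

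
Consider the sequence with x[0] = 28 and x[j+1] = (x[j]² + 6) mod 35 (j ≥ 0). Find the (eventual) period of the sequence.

6

Listing terms: x[0] = 28,  x[1] = 20,  x[2] = 21,  x[3] = 27,  x[4] = 0,  x[5] = 6,  x[6] = 7,  x[7] = 20.
Since x[7] = x[1] = 20, the sequence is eventually periodic: after a pre-period of length 1 it cycles with period 6.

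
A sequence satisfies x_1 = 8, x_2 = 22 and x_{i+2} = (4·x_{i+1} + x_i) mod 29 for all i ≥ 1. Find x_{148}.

x_1 = 8,  x_2 = 22,  x_3 = 9,  x_4 = 0,  x_5 = 9,  x_6 = 7,  x_7 = 8,  x_8 = 10,  x_9 = 19,  x_{10} = 28,  x_{11} = 15,  x_{12} = 1,  x_{13} = 19,  x_{14} = 19,  x_{15} = 8,  x_{16} = 22.
Since (x_{15}, x_{16}) = (x_1, x_2) = (8, 22) (two consecutive terms determine the rest), the sequence is periodic with period 14.
(148 - 1) mod 14 = 7, so x_{148} = x_8 = 10.

10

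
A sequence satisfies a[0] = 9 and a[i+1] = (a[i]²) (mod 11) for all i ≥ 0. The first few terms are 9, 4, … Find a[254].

We have a[0] = 9,  a[1] = 4,  a[2] = 5,  a[3] = 3,  a[4] = 9.
Since a[4] = a[0] = 9, the sequence is periodic with period 4.
So a[254] = a[0 + ((254-0) mod 4)] = a[2] = 5.

5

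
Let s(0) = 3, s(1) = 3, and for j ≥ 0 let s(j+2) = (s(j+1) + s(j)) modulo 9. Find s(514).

6

Computing terms: s(0) = 3, s(1) = 3, s(2) = 6, s(3) = 0, s(4) = 6, s(5) = 6, s(6) = 3, s(7) = 0, s(8) = 3, s(9) = 3.
The sequence repeats with period 8.
(514 - 0) mod 8 = 2, so s(514) = s(2) = 6.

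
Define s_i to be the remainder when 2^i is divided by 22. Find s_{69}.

Listing terms: s_0 = 1; s_1 = 2; s_2 = 4; s_3 = 8; s_4 = 16; s_5 = 10; s_6 = 20; s_7 = 18; s_8 = 14; s_9 = 6; s_{10} = 12; s_{11} = 2.
Since s_{11} = s_1 = 2, the sequence is eventually periodic: after a pre-period of length 1 it cycles with period 10.
For i ≥ 1, s_i depends only on (i - 1) mod 10. (69 - 1) mod 10 = 8, so s_{69} = s_9 = 6.

6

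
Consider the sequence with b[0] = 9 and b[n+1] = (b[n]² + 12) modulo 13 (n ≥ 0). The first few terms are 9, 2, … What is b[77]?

3

b[0] = 9,  b[1] = 2,  b[2] = 3,  b[3] = 8,  b[4] = 11,  b[5] = 3.
Since b[5] = b[2] = 3, the sequence is eventually periodic: after a pre-period of length 2 it cycles with period 3.
For n ≥ 2, b[n] depends only on (n - 2) mod 3. (77 - 2) mod 3 = 0, so b[77] = b[2] = 3.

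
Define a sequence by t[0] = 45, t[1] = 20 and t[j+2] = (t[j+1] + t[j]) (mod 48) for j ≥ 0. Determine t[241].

20

t[0] = 45,  t[1] = 20,  t[2] = 17,  t[3] = 37,  t[4] = 6,  t[5] = 43,  t[6] = 1,  t[7] = 44,  t[8] = 45,  t[9] = 41,  t[10] = 38,  t[11] = 31,  t[12] = 21,  t[13] = 4,  t[14] = 25,  t[15] = 29,  t[16] = 6,  t[17] = 35,  t[18] = 41,  t[19] = 28,  t[20] = 21,  t[21] = 1,  t[22] = 22,  t[23] = 23,  t[24] = 45,  t[25] = 20.
The sequence repeats with period 24.
(241 - 0) mod 24 = 1, so t[241] = t[1] = 20.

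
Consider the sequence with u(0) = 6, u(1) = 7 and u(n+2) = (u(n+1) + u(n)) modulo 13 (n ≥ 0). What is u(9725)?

0

Computing terms: u(0) = 6, u(1) = 7, u(2) = 0, u(3) = 7, u(4) = 7, u(5) = 1, u(6) = 8, u(7) = 9, u(8) = 4, u(9) = 0, u(10) = 4, u(11) = 4, u(12) = 8, u(13) = 12, u(14) = 7, u(15) = 6, u(16) = 0, u(17) = 6, u(18) = 6, u(19) = 12, u(20) = 5, u(21) = 4, u(22) = 9, u(23) = 0, u(24) = 9, u(25) = 9, u(26) = 5, u(27) = 1, u(28) = 6, u(29) = 7.
Since (u(28), u(29)) = (u(0), u(1)) = (6, 7) (two consecutive terms determine the rest), the sequence is periodic with period 28.
So u(9725) = u(0 + ((9725-0) mod 28)) = u(9) = 0.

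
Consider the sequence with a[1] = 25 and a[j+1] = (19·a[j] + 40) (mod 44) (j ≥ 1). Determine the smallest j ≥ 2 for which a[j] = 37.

5

We have a[1] = 25; a[2] = 31; a[3] = 13; a[4] = 23; a[5] = 37; a[6] = 39; a[7] = 33; a[8] = 7; a[9] = 41; a[10] = 27; a[11] = 25.
The sequence repeats with period 10.
The value 37 first appears (with j ≥ 2) at a[5].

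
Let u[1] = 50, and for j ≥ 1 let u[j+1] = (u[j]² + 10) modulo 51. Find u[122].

Listing terms: u[1] = 50, u[2] = 11, u[3] = 29, u[4] = 35, u[5] = 11.
Since u[5] = u[2] = 11, the sequence is eventually periodic: after a pre-period of length 1 it cycles with period 3.
For j ≥ 2, u[j] depends only on (j - 2) mod 3. (122 - 2) mod 3 = 0, so u[122] = u[2] = 11.

11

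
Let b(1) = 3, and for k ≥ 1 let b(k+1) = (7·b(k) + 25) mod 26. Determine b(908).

b(1) = 3; b(2) = 20; b(3) = 9; b(4) = 10; b(5) = 17; b(6) = 14; b(7) = 19; b(8) = 2; b(9) = 13; b(10) = 12; b(11) = 5; b(12) = 8; b(13) = 3.
Since b(13) = b(1) = 3, the sequence is periodic with period 12.
So b(908) = b(1 + ((908-1) mod 12)) = b(8) = 2.

2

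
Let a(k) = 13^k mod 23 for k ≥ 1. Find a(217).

2

Computing terms: a(1) = 13, a(2) = 8, a(3) = 12, a(4) = 18, a(5) = 4, a(6) = 6, a(7) = 9, a(8) = 2, a(9) = 3, a(10) = 16, a(11) = 1, a(12) = 13.
The sequence repeats with period 11.
(217 - 1) mod 11 = 7, so a(217) = a(8) = 2.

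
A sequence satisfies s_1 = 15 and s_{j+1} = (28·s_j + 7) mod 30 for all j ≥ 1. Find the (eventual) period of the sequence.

We have s_1 = 15; s_2 = 7; s_3 = 23; s_4 = 21; s_5 = 25; s_6 = 17; s_7 = 3; s_8 = 1; s_9 = 5; s_{10} = 27; s_{11} = 13; s_{12} = 11; s_{13} = 15.
Since s_{13} = s_1 = 15, the sequence is periodic with period 12.

12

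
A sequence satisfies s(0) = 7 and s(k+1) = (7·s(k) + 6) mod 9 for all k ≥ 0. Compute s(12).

s(0) = 7; s(1) = 1; s(2) = 4; s(3) = 7.
The sequence repeats with period 3.
(12 - 0) mod 3 = 0, so s(12) = s(0) = 7.

7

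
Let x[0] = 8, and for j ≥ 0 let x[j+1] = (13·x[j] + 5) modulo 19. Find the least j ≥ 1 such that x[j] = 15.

Listing terms: x[0] = 8, x[1] = 14, x[2] = 16, x[3] = 4, x[4] = 0, x[5] = 5, x[6] = 13, x[7] = 3, x[8] = 6, x[9] = 7, x[10] = 1, x[11] = 18, x[12] = 11, x[13] = 15, x[14] = 10, x[15] = 2, x[16] = 12, x[17] = 9, x[18] = 8.
Since x[18] = x[0] = 8, the sequence is periodic with period 18.
The value 15 first appears (with j ≥ 1) at x[13].

13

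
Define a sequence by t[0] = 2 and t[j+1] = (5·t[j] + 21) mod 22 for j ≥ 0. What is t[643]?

Listing terms: t[0] = 2; t[1] = 9; t[2] = 0; t[3] = 21; t[4] = 16; t[5] = 13; t[6] = 20; t[7] = 11; t[8] = 10; t[9] = 5; t[10] = 2.
The sequence repeats with period 10.
(643 - 0) mod 10 = 3, so t[643] = t[3] = 21.

21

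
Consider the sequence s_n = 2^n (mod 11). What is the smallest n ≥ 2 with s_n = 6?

s_1 = 2; s_2 = 4; s_3 = 8; s_4 = 5; s_5 = 10; s_6 = 9; s_7 = 7; s_8 = 3; s_9 = 6; s_{10} = 1; s_{11} = 2.
Since s_{11} = s_1 = 2, the sequence is periodic with period 10.
The value 6 first appears (with n ≥ 2) at s_9.

9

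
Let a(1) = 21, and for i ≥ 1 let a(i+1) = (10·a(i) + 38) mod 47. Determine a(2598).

Listing terms: a(1) = 21, a(2) = 13, a(3) = 27, a(4) = 26, a(5) = 16, a(6) = 10, a(7) = 44, a(8) = 8, a(9) = 24, a(10) = 43, a(11) = 45, a(12) = 18, a(13) = 30, a(14) = 9, a(15) = 34, a(16) = 2, a(17) = 11, a(18) = 7, a(19) = 14, a(20) = 37, a(21) = 32, a(22) = 29, a(23) = 46, a(24) = 28, a(25) = 36, a(26) = 22, a(27) = 23, a(28) = 33, a(29) = 39, a(30) = 5, a(31) = 41, a(32) = 25, a(33) = 6, a(34) = 4, a(35) = 31, a(36) = 19, a(37) = 40, a(38) = 15, a(39) = 0, a(40) = 38, a(41) = 42, a(42) = 35, a(43) = 12, a(44) = 17, a(45) = 20, a(46) = 3, a(47) = 21.
Since a(47) = a(1) = 21, the sequence is periodic with period 46.
(2598 - 1) mod 46 = 21, so a(2598) = a(22) = 29.

29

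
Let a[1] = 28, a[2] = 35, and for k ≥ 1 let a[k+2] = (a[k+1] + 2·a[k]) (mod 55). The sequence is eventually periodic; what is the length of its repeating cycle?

20

Computing terms: a[1] = 28; a[2] = 35; a[3] = 36; a[4] = 51; a[5] = 13; a[6] = 5; a[7] = 31; a[8] = 41; a[9] = 48; a[10] = 20; a[11] = 6; a[12] = 46; a[13] = 3; a[14] = 40; a[15] = 46; a[16] = 16; a[17] = 53; a[18] = 30; a[19] = 26; a[20] = 31; a[21] = 28; a[22] = 35.
Since (a[21], a[22]) = (a[1], a[2]) = (28, 35) (two consecutive terms determine the rest), the sequence is periodic with period 20.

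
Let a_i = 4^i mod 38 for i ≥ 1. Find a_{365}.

36

Computing terms: a_1 = 4,  a_2 = 16,  a_3 = 26,  a_4 = 28,  a_5 = 36,  a_6 = 30,  a_7 = 6,  a_8 = 24,  a_9 = 20,  a_{10} = 4.
The sequence repeats with period 9.
So a_{365} = a_{1 + ((365-1) mod 9)} = a_5 = 36.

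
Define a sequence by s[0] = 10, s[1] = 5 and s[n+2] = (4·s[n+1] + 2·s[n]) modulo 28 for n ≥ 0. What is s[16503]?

Listing terms: s[0] = 10; s[1] = 5; s[2] = 12; s[3] = 2; s[4] = 4; s[5] = 20; s[6] = 4; s[7] = 0; s[8] = 8; s[9] = 4; s[10] = 4; s[11] = 24; s[12] = 20; s[13] = 16; s[14] = 20; s[15] = 0; s[16] = 12; s[17] = 20; s[18] = 20; s[19] = 8; s[20] = 16; s[21] = 24; s[22] = 16; s[23] = 0; s[24] = 4; s[25] = 16; s[26] = 16; s[27] = 12; s[28] = 24; s[29] = 8; s[30] = 24; s[31] = 0; s[32] = 20; s[33] = 24; s[34] = 24; s[35] = 4; s[36] = 8; s[37] = 12; s[38] = 8; s[39] = 0; s[40] = 16; s[41] = 8; s[42] = 8; s[43] = 20; s[44] = 12; s[45] = 4; s[46] = 12; s[47] = 0; s[48] = 24; s[49] = 12; s[50] = 12; s[51] = 16; s[52] = 4; s[53] = 20.
Since (s[52], s[53]) = (s[4], s[5]) = (4, 20) (two consecutive terms determine the rest), the sequence is eventually periodic: after a pre-period of length 4 it cycles with period 48.
For n ≥ 4, s[n] depends only on (n - 4) mod 48. (16503 - 4) mod 48 = 35, so s[16503] = s[39] = 0.

0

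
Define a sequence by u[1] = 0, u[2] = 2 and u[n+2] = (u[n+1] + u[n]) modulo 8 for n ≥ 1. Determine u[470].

Listing terms: u[1] = 0, u[2] = 2, u[3] = 2, u[4] = 4, u[5] = 6, u[6] = 2, u[7] = 0, u[8] = 2.
Since (u[7], u[8]) = (u[1], u[2]) = (0, 2) (two consecutive terms determine the rest), the sequence is periodic with period 6.
So u[470] = u[1 + ((470-1) mod 6)] = u[2] = 2.

2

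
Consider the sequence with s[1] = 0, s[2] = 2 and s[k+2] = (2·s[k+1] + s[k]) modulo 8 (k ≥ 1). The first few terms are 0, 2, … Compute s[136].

Computing terms: s[1] = 0, s[2] = 2, s[3] = 4, s[4] = 2, s[5] = 0, s[6] = 2.
Since (s[5], s[6]) = (s[1], s[2]) = (0, 2) (two consecutive terms determine the rest), the sequence is periodic with period 4.
(136 - 1) mod 4 = 3, so s[136] = s[4] = 2.

2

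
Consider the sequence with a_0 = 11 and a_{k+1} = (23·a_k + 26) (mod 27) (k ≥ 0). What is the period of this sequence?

Computing terms: a_0 = 11,  a_1 = 9,  a_2 = 17,  a_3 = 12,  a_4 = 5,  a_5 = 6,  a_6 = 2,  a_7 = 18,  a_8 = 8,  a_9 = 21,  a_{10} = 23,  a_{11} = 15,  a_{12} = 20,  a_{13} = 0,  a_{14} = 26,  a_{15} = 3,  a_{16} = 14,  a_{17} = 24,  a_{18} = 11.
The sequence repeats with period 18.

18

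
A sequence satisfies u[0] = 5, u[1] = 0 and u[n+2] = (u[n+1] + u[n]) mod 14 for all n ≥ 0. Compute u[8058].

u[0] = 5; u[1] = 0; u[2] = 5; u[3] = 5; u[4] = 10; u[5] = 1; u[6] = 11; u[7] = 12; u[8] = 9; u[9] = 7; u[10] = 2; u[11] = 9; u[12] = 11; u[13] = 6; u[14] = 3; u[15] = 9; u[16] = 12; u[17] = 7; u[18] = 5; u[19] = 12; u[20] = 3; u[21] = 1; u[22] = 4; u[23] = 5; u[24] = 9; u[25] = 0; u[26] = 9; u[27] = 9; u[28] = 4; u[29] = 13; u[30] = 3; u[31] = 2; u[32] = 5; u[33] = 7; u[34] = 12; u[35] = 5; u[36] = 3; u[37] = 8; u[38] = 11; u[39] = 5; u[40] = 2; u[41] = 7; u[42] = 9; u[43] = 2; u[44] = 11; u[45] = 13; u[46] = 10; u[47] = 9; u[48] = 5; u[49] = 0.
The sequence repeats with period 48.
So u[8058] = u[0 + ((8058-0) mod 48)] = u[42] = 9.

9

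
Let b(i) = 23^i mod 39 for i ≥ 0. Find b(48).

Listing terms: b(0) = 1, b(1) = 23, b(2) = 22, b(3) = 38, b(4) = 16, b(5) = 17, b(6) = 1.
Since b(6) = b(0) = 1, the sequence is periodic with period 6.
So b(48) = b(0 + ((48-0) mod 6)) = b(0) = 1.

1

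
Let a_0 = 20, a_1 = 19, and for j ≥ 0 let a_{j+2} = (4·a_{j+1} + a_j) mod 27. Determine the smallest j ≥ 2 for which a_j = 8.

13

a_0 = 20; a_1 = 19; a_2 = 15; a_3 = 25; a_4 = 7; a_5 = 26; a_6 = 3; a_7 = 11; a_8 = 20; a_9 = 10; a_{10} = 6; a_{11} = 7; a_{12} = 7; a_{13} = 8; a_{14} = 12; a_{15} = 2; a_{16} = 20; a_{17} = 1; a_{18} = 24; a_{19} = 16; a_{20} = 7; a_{21} = 17; a_{22} = 21; a_{23} = 20; a_{24} = 20; a_{25} = 19.
The sequence repeats with period 24.
The value 8 first appears (with j ≥ 2) at a_{13}.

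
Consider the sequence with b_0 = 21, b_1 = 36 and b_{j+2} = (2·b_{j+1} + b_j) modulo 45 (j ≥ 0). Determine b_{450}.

39

Listing terms: b_0 = 21,  b_1 = 36,  b_2 = 3,  b_3 = 42,  b_4 = 42,  b_5 = 36,  b_6 = 24,  b_7 = 39,  b_8 = 12,  b_9 = 18,  b_{10} = 3,  b_{11} = 24,  b_{12} = 6,  b_{13} = 36,  b_{14} = 33,  b_{15} = 12,  b_{16} = 12,  b_{17} = 36,  b_{18} = 39,  b_{19} = 24,  b_{20} = 42,  b_{21} = 18,  b_{22} = 33,  b_{23} = 39,  b_{24} = 21,  b_{25} = 36.
Since (b_{24}, b_{25}) = (b_0, b_1) = (21, 36) (two consecutive terms determine the rest), the sequence is periodic with period 24.
(450 - 0) mod 24 = 18, so b_{450} = b_{18} = 39.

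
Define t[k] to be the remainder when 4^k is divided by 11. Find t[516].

t[1] = 4,  t[2] = 5,  t[3] = 9,  t[4] = 3,  t[5] = 1,  t[6] = 4.
Since t[6] = t[1] = 4, the sequence is periodic with period 5.
So t[516] = t[1 + ((516-1) mod 5)] = t[1] = 4.

4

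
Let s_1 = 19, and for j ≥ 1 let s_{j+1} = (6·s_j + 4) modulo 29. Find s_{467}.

24

Listing terms: s_1 = 19, s_2 = 2, s_3 = 16, s_4 = 13, s_5 = 24, s_6 = 3, s_7 = 22, s_8 = 20, s_9 = 8, s_{10} = 23, s_{11} = 26, s_{12} = 15, s_{13} = 7, s_{14} = 17, s_{15} = 19.
The sequence repeats with period 14.
So s_{467} = s_{1 + ((467-1) mod 14)} = s_5 = 24.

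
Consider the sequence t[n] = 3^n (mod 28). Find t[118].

t[1] = 3,  t[2] = 9,  t[3] = 27,  t[4] = 25,  t[5] = 19,  t[6] = 1,  t[7] = 3.
Since t[7] = t[1] = 3, the sequence is periodic with period 6.
(118 - 1) mod 6 = 3, so t[118] = t[4] = 25.

25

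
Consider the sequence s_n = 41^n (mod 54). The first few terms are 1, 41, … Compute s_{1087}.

Computing terms: s_0 = 1, s_1 = 41, s_2 = 7, s_3 = 17, s_4 = 49, s_5 = 11, s_6 = 19, s_7 = 23, s_8 = 25, s_9 = 53, s_{10} = 13, s_{11} = 47, s_{12} = 37, s_{13} = 5, s_{14} = 43, s_{15} = 35, s_{16} = 31, s_{17} = 29, s_{18} = 1.
Since s_{18} = s_0 = 1, the sequence is periodic with period 18.
So s_{1087} = s_{0 + ((1087-0) mod 18)} = s_7 = 23.

23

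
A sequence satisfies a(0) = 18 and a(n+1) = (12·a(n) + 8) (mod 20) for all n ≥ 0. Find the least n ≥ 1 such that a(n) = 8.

Computing terms: a(0) = 18,  a(1) = 4,  a(2) = 16,  a(3) = 0,  a(4) = 8,  a(5) = 4.
Since a(5) = a(1) = 4, the sequence is eventually periodic: after a pre-period of length 1 it cycles with period 4.
The value 8 first appears (with n ≥ 1) at a(4).

4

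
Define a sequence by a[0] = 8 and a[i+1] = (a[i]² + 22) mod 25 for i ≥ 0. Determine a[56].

a[0] = 8, a[1] = 11, a[2] = 18, a[3] = 21, a[4] = 13, a[5] = 16, a[6] = 3, a[7] = 6, a[8] = 8.
Since a[8] = a[0] = 8, the sequence is periodic with period 8.
(56 - 0) mod 8 = 0, so a[56] = a[0] = 8.

8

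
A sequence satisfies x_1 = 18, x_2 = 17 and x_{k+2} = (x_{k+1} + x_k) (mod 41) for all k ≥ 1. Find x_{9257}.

2

We have x_1 = 18,  x_2 = 17,  x_3 = 35,  x_4 = 11,  x_5 = 5,  x_6 = 16,  x_7 = 21,  x_8 = 37,  x_9 = 17,  x_{10} = 13,  x_{11} = 30,  x_{12} = 2,  x_{13} = 32,  x_{14} = 34,  x_{15} = 25,  x_{16} = 18,  x_{17} = 2,  x_{18} = 20,  x_{19} = 22,  x_{20} = 1,  x_{21} = 23,  x_{22} = 24,  x_{23} = 6,  x_{24} = 30,  x_{25} = 36,  x_{26} = 25,  x_{27} = 20,  x_{28} = 4,  x_{29} = 24,  x_{30} = 28,  x_{31} = 11,  x_{32} = 39,  x_{33} = 9,  x_{34} = 7,  x_{35} = 16,  x_{36} = 23,  x_{37} = 39,  x_{38} = 21,  x_{39} = 19,  x_{40} = 40,  x_{41} = 18,  x_{42} = 17.
The sequence repeats with period 40.
So x_{9257} = x_{1 + ((9257-1) mod 40)} = x_{17} = 2.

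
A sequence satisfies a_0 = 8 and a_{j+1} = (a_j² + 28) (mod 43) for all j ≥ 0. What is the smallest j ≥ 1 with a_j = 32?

9

Computing terms: a_0 = 8; a_1 = 6; a_2 = 21; a_3 = 39; a_4 = 1; a_5 = 29; a_6 = 9; a_7 = 23; a_8 = 41; a_9 = 32; a_{10} = 20; a_{11} = 41.
Since a_{11} = a_8 = 41, the sequence is eventually periodic: after a pre-period of length 8 it cycles with period 3.
The value 32 first appears (with j ≥ 1) at a_9.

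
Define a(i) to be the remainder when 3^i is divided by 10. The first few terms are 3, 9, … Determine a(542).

Listing terms: a(1) = 3,  a(2) = 9,  a(3) = 7,  a(4) = 1,  a(5) = 3.
Since a(5) = a(1) = 3, the sequence is periodic with period 4.
So a(542) = a(1 + ((542-1) mod 4)) = a(2) = 9.

9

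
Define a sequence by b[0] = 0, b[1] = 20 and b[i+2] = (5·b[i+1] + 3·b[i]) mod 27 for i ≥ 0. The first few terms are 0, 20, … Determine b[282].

7

b[0] = 0; b[1] = 20; b[2] = 19; b[3] = 20; b[4] = 22; b[5] = 8; b[6] = 25; b[7] = 14; b[8] = 10; b[9] = 11; b[10] = 4; b[11] = 26; b[12] = 7; b[13] = 5; b[14] = 19; b[15] = 2; b[16] = 13; b[17] = 17; b[18] = 16; b[19] = 23; b[20] = 1; b[21] = 20; b[22] = 22.
Since (b[21], b[22]) = (b[3], b[4]) = (20, 22) (two consecutive terms determine the rest), the sequence is eventually periodic: after a pre-period of length 3 it cycles with period 18.
For i ≥ 3, b[i] depends only on (i - 3) mod 18. (282 - 3) mod 18 = 9, so b[282] = b[12] = 7.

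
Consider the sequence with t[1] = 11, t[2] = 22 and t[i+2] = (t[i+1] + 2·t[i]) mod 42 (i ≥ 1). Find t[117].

2

Computing terms: t[1] = 11; t[2] = 22; t[3] = 2; t[4] = 4; t[5] = 8; t[6] = 16; t[7] = 32; t[8] = 22; t[9] = 2.
Since (t[8], t[9]) = (t[2], t[3]) = (22, 2) (two consecutive terms determine the rest), the sequence is eventually periodic: after a pre-period of length 1 it cycles with period 6.
For i ≥ 2, t[i] depends only on (i - 2) mod 6. (117 - 2) mod 6 = 1, so t[117] = t[3] = 2.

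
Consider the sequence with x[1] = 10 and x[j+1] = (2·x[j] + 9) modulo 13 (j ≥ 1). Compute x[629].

Listing terms: x[1] = 10; x[2] = 3; x[3] = 2; x[4] = 0; x[5] = 9; x[6] = 1; x[7] = 11; x[8] = 5; x[9] = 6; x[10] = 8; x[11] = 12; x[12] = 7; x[13] = 10.
Since x[13] = x[1] = 10, the sequence is periodic with period 12.
(629 - 1) mod 12 = 4, so x[629] = x[5] = 9.

9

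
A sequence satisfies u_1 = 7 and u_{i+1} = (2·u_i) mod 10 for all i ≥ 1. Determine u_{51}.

8

Computing terms: u_1 = 7; u_2 = 4; u_3 = 8; u_4 = 6; u_5 = 2; u_6 = 4.
Since u_6 = u_2 = 4, the sequence is eventually periodic: after a pre-period of length 1 it cycles with period 4.
For i ≥ 2, u_i depends only on (i - 2) mod 4. (51 - 2) mod 4 = 1, so u_{51} = u_3 = 8.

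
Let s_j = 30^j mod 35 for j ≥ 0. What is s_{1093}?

30

We have s_0 = 1; s_1 = 30; s_2 = 25; s_3 = 15; s_4 = 30.
Since s_4 = s_1 = 30, the sequence is eventually periodic: after a pre-period of length 1 it cycles with period 3.
For j ≥ 1, s_j depends only on (j - 1) mod 3. (1093 - 1) mod 3 = 0, so s_{1093} = s_1 = 30.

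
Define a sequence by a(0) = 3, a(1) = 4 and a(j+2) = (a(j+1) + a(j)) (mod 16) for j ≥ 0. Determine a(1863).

3

Computing terms: a(0) = 3; a(1) = 4; a(2) = 7; a(3) = 11; a(4) = 2; a(5) = 13; a(6) = 15; a(7) = 12; a(8) = 11; a(9) = 7; a(10) = 2; a(11) = 9; a(12) = 11; a(13) = 4; a(14) = 15; a(15) = 3; a(16) = 2; a(17) = 5; a(18) = 7; a(19) = 12; a(20) = 3; a(21) = 15; a(22) = 2; a(23) = 1; a(24) = 3; a(25) = 4.
The sequence repeats with period 24.
So a(1863) = a(0 + ((1863-0) mod 24)) = a(15) = 3.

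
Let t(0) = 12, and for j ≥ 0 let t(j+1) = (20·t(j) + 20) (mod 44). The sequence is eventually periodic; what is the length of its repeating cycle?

5

Computing terms: t(0) = 12, t(1) = 40, t(2) = 28, t(3) = 8, t(4) = 4, t(5) = 12.
The sequence repeats with period 5.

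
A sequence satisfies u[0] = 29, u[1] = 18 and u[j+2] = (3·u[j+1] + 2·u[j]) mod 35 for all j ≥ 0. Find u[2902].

30

Listing terms: u[0] = 29; u[1] = 18; u[2] = 7; u[3] = 22; u[4] = 10; u[5] = 4; u[6] = 32; u[7] = 34; u[8] = 26; u[9] = 6; u[10] = 0; u[11] = 12; u[12] = 1; u[13] = 27; u[14] = 13; u[15] = 23; u[16] = 25; u[17] = 16; u[18] = 28; u[19] = 11; u[20] = 19; u[21] = 9; u[22] = 30; u[23] = 3; u[24] = 34; u[25] = 3; u[26] = 7; u[27] = 27; u[28] = 25; u[29] = 24; u[30] = 17; u[31] = 29; u[32] = 16; u[33] = 1; u[34] = 0; u[35] = 2; u[36] = 6; u[37] = 22; u[38] = 8; u[39] = 33; u[40] = 10; u[41] = 26; u[42] = 28; u[43] = 31; u[44] = 9; u[45] = 19; u[46] = 5; u[47] = 18; u[48] = 29; u[49] = 18.
Since (u[48], u[49]) = (u[0], u[1]) = (29, 18) (two consecutive terms determine the rest), the sequence is periodic with period 48.
(2902 - 0) mod 48 = 22, so u[2902] = u[22] = 30.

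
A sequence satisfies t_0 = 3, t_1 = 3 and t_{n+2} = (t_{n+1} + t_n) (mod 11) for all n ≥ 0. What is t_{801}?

3

Listing terms: t_0 = 3, t_1 = 3, t_2 = 6, t_3 = 9, t_4 = 4, t_5 = 2, t_6 = 6, t_7 = 8, t_8 = 3, t_9 = 0, t_{10} = 3, t_{11} = 3.
Since (t_{10}, t_{11}) = (t_0, t_1) = (3, 3) (two consecutive terms determine the rest), the sequence is periodic with period 10.
(801 - 0) mod 10 = 1, so t_{801} = t_1 = 3.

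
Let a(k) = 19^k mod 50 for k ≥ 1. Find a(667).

39

Computing terms: a(1) = 19,  a(2) = 11,  a(3) = 9,  a(4) = 21,  a(5) = 49,  a(6) = 31,  a(7) = 39,  a(8) = 41,  a(9) = 29,  a(10) = 1,  a(11) = 19.
The sequence repeats with period 10.
So a(667) = a(1 + ((667-1) mod 10)) = a(7) = 39.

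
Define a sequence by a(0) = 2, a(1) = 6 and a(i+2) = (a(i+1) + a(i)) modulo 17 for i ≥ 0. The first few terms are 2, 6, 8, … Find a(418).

12

Listing terms: a(0) = 2; a(1) = 6; a(2) = 8; a(3) = 14; a(4) = 5; a(5) = 2; a(6) = 7; a(7) = 9; a(8) = 16; a(9) = 8; a(10) = 7; a(11) = 15; a(12) = 5; a(13) = 3; a(14) = 8; a(15) = 11; a(16) = 2; a(17) = 13; a(18) = 15; a(19) = 11; a(20) = 9; a(21) = 3; a(22) = 12; a(23) = 15; a(24) = 10; a(25) = 8; a(26) = 1; a(27) = 9; a(28) = 10; a(29) = 2; a(30) = 12; a(31) = 14; a(32) = 9; a(33) = 6; a(34) = 15; a(35) = 4; a(36) = 2; a(37) = 6.
The sequence repeats with period 36.
So a(418) = a(0 + ((418-0) mod 36)) = a(22) = 12.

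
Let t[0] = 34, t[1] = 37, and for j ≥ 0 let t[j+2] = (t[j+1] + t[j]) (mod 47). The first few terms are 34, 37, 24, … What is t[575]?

3

We have t[0] = 34, t[1] = 37, t[2] = 24, t[3] = 14, t[4] = 38, t[5] = 5, t[6] = 43, t[7] = 1, t[8] = 44, t[9] = 45, t[10] = 42, t[11] = 40, t[12] = 35, t[13] = 28, t[14] = 16, t[15] = 44, t[16] = 13, t[17] = 10, t[18] = 23, t[19] = 33, t[20] = 9, t[21] = 42, t[22] = 4, t[23] = 46, t[24] = 3, t[25] = 2, t[26] = 5, t[27] = 7, t[28] = 12, t[29] = 19, t[30] = 31, t[31] = 3, t[32] = 34, t[33] = 37.
Since (t[32], t[33]) = (t[0], t[1]) = (34, 37) (two consecutive terms determine the rest), the sequence is periodic with period 32.
So t[575] = t[0 + ((575-0) mod 32)] = t[31] = 3.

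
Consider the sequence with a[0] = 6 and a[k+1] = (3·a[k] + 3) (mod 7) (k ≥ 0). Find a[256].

4

a[0] = 6, a[1] = 0, a[2] = 3, a[3] = 5, a[4] = 4, a[5] = 1, a[6] = 6.
The sequence repeats with period 6.
So a[256] = a[0 + ((256-0) mod 6)] = a[4] = 4.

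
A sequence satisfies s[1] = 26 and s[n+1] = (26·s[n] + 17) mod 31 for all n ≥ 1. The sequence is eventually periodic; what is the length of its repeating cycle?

6

Computing terms: s[1] = 26; s[2] = 11; s[3] = 24; s[4] = 21; s[5] = 5; s[6] = 23; s[7] = 26.
Since s[7] = s[1] = 26, the sequence is periodic with period 6.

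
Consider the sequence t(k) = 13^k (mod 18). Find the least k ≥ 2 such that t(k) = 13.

4

Computing terms: t(1) = 13; t(2) = 7; t(3) = 1; t(4) = 13.
Since t(4) = t(1) = 13, the sequence is periodic with period 3.
The value 13 next appears (with k ≥ 2) at t(4).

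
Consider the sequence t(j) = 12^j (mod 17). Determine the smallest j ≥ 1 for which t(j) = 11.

3

Computing terms: t(0) = 1; t(1) = 12; t(2) = 8; t(3) = 11; t(4) = 13; t(5) = 3; t(6) = 2; t(7) = 7; t(8) = 16; t(9) = 5; t(10) = 9; t(11) = 6; t(12) = 4; t(13) = 14; t(14) = 15; t(15) = 10; t(16) = 1.
Since t(16) = t(0) = 1, the sequence is periodic with period 16.
The value 11 first appears (with j ≥ 1) at t(3).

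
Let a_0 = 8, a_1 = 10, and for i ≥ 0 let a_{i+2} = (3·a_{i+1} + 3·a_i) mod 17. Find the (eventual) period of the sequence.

a_0 = 8, a_1 = 10, a_2 = 3, a_3 = 5, a_4 = 7, a_5 = 2, a_6 = 10, a_7 = 2, a_8 = 2, a_9 = 12, a_{10} = 8, a_{11} = 9, a_{12} = 0, a_{13} = 10, a_{14} = 13, a_{15} = 1, a_{16} = 8, a_{17} = 10.
The sequence repeats with period 16.

16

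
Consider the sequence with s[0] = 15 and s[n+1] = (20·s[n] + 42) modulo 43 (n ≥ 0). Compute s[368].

s[0] = 15, s[1] = 41, s[2] = 2, s[3] = 39, s[4] = 5, s[5] = 13, s[6] = 1, s[7] = 19, s[8] = 35, s[9] = 11, s[10] = 4, s[11] = 36, s[12] = 31, s[13] = 17, s[14] = 38, s[15] = 28, s[16] = 0, s[17] = 42, s[18] = 22, s[19] = 9, s[20] = 7, s[21] = 10, s[22] = 27, s[23] = 23, s[24] = 29, s[25] = 20, s[26] = 12, s[27] = 24, s[28] = 6, s[29] = 33, s[30] = 14, s[31] = 21, s[32] = 32, s[33] = 37, s[34] = 8, s[35] = 30, s[36] = 40, s[37] = 25, s[38] = 26, s[39] = 3, s[40] = 16, s[41] = 18, s[42] = 15.
Since s[42] = s[0] = 15, the sequence is periodic with period 42.
(368 - 0) mod 42 = 32, so s[368] = s[32] = 32.

32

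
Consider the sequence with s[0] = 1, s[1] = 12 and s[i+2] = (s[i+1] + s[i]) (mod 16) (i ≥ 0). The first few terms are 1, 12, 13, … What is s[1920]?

1

Listing terms: s[0] = 1, s[1] = 12, s[2] = 13, s[3] = 9, s[4] = 6, s[5] = 15, s[6] = 5, s[7] = 4, s[8] = 9, s[9] = 13, s[10] = 6, s[11] = 3, s[12] = 9, s[13] = 12, s[14] = 5, s[15] = 1, s[16] = 6, s[17] = 7, s[18] = 13, s[19] = 4, s[20] = 1, s[21] = 5, s[22] = 6, s[23] = 11, s[24] = 1, s[25] = 12.
Since (s[24], s[25]) = (s[0], s[1]) = (1, 12) (two consecutive terms determine the rest), the sequence is periodic with period 24.
So s[1920] = s[0 + ((1920-0) mod 24)] = s[0] = 1.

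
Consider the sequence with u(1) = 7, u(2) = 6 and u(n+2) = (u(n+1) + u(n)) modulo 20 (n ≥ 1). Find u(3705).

17

Computing terms: u(1) = 7, u(2) = 6, u(3) = 13, u(4) = 19, u(5) = 12, u(6) = 11, u(7) = 3, u(8) = 14, u(9) = 17, u(10) = 11, u(11) = 8, u(12) = 19, u(13) = 7, u(14) = 6.
Since (u(13), u(14)) = (u(1), u(2)) = (7, 6) (two consecutive terms determine the rest), the sequence is periodic with period 12.
So u(3705) = u(1 + ((3705-1) mod 12)) = u(9) = 17.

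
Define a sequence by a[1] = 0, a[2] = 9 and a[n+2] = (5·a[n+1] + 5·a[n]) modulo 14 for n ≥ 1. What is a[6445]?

0

We have a[1] = 0; a[2] = 9; a[3] = 3; a[4] = 4; a[5] = 7; a[6] = 13; a[7] = 2; a[8] = 5; a[9] = 7; a[10] = 4; a[11] = 13; a[12] = 1; a[13] = 0; a[14] = 5; a[15] = 11; a[16] = 10; a[17] = 7; a[18] = 1; a[19] = 12; a[20] = 9; a[21] = 7; a[22] = 10; a[23] = 1; a[24] = 13; a[25] = 0; a[26] = 9.
Since (a[25], a[26]) = (a[1], a[2]) = (0, 9) (two consecutive terms determine the rest), the sequence is periodic with period 24.
So a[6445] = a[1 + ((6445-1) mod 24)] = a[13] = 0.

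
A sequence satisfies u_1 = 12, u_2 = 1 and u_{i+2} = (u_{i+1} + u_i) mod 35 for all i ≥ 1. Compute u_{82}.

1

Computing terms: u_1 = 12,  u_2 = 1,  u_3 = 13,  u_4 = 14,  u_5 = 27,  u_6 = 6,  u_7 = 33,  u_8 = 4,  u_9 = 2,  u_{10} = 6,  u_{11} = 8,  u_{12} = 14,  u_{13} = 22,  u_{14} = 1,  u_{15} = 23,  u_{16} = 24,  u_{17} = 12,  u_{18} = 1.
The sequence repeats with period 16.
So u_{82} = u_{1 + ((82-1) mod 16)} = u_2 = 1.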